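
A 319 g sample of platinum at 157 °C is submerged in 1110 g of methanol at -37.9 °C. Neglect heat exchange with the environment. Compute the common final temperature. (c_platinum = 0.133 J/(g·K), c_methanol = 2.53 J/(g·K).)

T_f ≈ -35.0 °C

With ΣQ=0 the equilibrium temperature is the m·c-weighted mean:
T_f = (42.43*157 + 2808.3*(-37.9)) / (42.43 + 2808.3)
    = -99774 / 2850.7 ≈ -35.00 °C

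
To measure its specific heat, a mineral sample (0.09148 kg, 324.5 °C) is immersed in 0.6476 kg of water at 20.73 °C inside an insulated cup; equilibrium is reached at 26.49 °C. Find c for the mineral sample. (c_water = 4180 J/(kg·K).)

c ≈ 572 J/(kg·K)

Taking heat into each body as positive, Σ m c ΔT = 0:
0.09148·c·(26.49 − 324.5) + 0.6476·4180·(26.49 − 20.73) = 0
-27.26 c = -15592
c = -15592/-27.26 ≈ 571.9 J/(kg·K)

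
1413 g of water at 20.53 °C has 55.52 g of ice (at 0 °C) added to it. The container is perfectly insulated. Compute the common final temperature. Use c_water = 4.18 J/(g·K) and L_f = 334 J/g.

T_f ≈ 16.7 °C

Sum of m c ΔT and latent-heat terms is zero:
fusion: m_ice L_f = 55.52×334 = 18544; warm the meltwater: 232.07 T; water: 5906.3(T − 20.53)
6138.4 T = 121257 − 18544 = 102713
T ≈ 16.73 °C. Since T > 0 °C, the all-ice-melts assumption holds.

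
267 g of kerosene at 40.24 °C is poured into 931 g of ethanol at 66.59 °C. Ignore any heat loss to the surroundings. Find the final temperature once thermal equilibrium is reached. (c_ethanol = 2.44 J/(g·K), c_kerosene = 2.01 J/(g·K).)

Set heat shed by the hot body equal to heat absorbed by the cold body:
931*2.44*(66.59 − T) = 267*2.01*(T − 40.24)
2271.6(66.59 − T) = 536.67(T − 40.24)
2808.3 T = 172864  ⇒  T ≈ 61.55 °C

T_f ≈ 61.6 °C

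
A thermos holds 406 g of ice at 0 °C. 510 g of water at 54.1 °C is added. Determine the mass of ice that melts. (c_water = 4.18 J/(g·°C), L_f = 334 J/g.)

m_melted ≈ 345 g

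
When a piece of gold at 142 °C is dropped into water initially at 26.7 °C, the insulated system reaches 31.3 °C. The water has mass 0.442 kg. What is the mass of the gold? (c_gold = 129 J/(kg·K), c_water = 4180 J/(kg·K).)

m ≈ 0.595 kg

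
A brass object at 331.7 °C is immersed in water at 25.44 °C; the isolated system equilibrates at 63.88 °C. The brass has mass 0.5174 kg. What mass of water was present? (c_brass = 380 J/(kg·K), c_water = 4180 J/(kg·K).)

m ≈ 0.328 kg

Net heat exchanged in the isolated system is zero:
0.5174·380·(63.88 − 331.7) + m·4180·(63.88 − 25.44) = 0
160679 m = 52657
m = 52657/160679 ≈ 0.3277 kg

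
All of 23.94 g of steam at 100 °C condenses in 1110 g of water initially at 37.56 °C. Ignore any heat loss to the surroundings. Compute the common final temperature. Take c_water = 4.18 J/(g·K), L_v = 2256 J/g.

Heat gained plus heat lost sum to zero:
latent heat released on condensation: 23.94×2256 = 54009; condensate cools 100→T: 23.94×4.18×(T − 100) = 100.07(T − 100); water warms: 1110×4.18×(T − 37.56) = 4639.8(T − 37.56)
4739.9 T = 54009 + 10007 + 174271 = 238286
T ≈ 50.27 °C — below 100 °C, confirming all the steam condensed.

T_f ≈ 50.3 °C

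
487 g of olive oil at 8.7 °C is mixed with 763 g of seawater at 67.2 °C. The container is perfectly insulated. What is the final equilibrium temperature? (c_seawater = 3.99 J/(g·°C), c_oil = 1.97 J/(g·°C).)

T_f ≈ 53.2 °C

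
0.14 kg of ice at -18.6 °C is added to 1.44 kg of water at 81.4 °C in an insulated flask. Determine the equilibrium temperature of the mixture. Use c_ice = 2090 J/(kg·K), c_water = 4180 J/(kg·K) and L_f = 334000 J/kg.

T_f ≈ 66.3 °C

Energy conservation, ΣQ = 0:
warm ice to 0 °C: 0.14·2090·(0 − (-18.6)) = 5442.4
  latent heat to melt: 0.14·334000 = 46760
  meltwater 0→T: 0.14·4180·T = 585.2 T
  water: 6019.2(T − 81.4)
6604.4 T = 489963 − 52202 = 437761
T ≈ 66.28 °C (positive, so assuming full melt was valid).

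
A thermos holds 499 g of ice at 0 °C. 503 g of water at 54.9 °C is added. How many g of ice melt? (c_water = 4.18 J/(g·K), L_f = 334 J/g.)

m_melted ≈ 346 g

Heat available from the water dropping to 0 °C: 503·4.18·54.9 = 115429 J.
To melt every bit of ice: 499·334 = 166666 J.
Since 115429 < 166666 J, not all the ice melts; equilibrium is at 0 °C.
Mass melted = 115429/334 ≈ 345.6 g.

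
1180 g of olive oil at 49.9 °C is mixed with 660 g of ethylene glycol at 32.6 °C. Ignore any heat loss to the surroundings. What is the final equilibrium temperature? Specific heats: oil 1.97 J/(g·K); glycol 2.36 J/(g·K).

T_f ≈ 43.0 °C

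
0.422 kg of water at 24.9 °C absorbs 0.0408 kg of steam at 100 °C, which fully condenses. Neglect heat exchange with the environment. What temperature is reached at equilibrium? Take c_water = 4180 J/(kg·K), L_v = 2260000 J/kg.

Heat gained plus heat lost sum to zero:
latent heat released on condensation: 0.0408×2260000 = 92208
  condensed water 100 °C→T: 170.54(T − 100)
  original water: 1764(T − 24.9)
1934.5 T = 92208 + 17054 + 43923 = 153185
T ≈ 79.19 °C (< 100 °C, so full condensation is consistent).

T_f ≈ 79.2 °C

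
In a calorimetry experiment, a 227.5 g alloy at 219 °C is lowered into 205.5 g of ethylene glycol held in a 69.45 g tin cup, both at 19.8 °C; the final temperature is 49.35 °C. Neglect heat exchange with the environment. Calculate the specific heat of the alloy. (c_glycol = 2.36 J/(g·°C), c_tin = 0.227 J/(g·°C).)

Net heat exchanged in the isolated system is zero:
227.5·c·(49.35 − 219) + 205.5·2.36·(49.35 − 19.8) + 69.45·0.227·(49.35 − 19.8) = 0
-38595 c = -14797
c = -14797/-38595 ≈ 0.3834 J/(g·°C)

c ≈ 0.383 J/(g·°C)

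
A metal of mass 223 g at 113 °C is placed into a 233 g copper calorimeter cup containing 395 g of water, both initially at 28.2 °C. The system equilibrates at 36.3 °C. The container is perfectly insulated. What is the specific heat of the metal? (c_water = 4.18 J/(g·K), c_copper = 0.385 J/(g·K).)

Conservation of energy gives ΣQ = 0:
223×c×(36.3 − 113) + 395×4.18×(36.3 − 28.2) + 233×0.385×(36.3 − 28.2) = 0
-17104 c = -14101
c = -14101/-17104 ≈ 0.8244 J/(g·K)

c ≈ 0.824 J/(g·K)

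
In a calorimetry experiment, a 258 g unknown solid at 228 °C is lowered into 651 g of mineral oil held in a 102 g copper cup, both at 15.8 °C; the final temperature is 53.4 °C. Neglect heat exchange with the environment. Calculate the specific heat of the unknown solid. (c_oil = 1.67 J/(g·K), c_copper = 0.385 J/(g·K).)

Taking heat into each body as positive, Σ m c ΔT = 0:
258·c·(53.4 − 228) + 651·1.67·(53.4 − 15.8) + 102·0.385·(53.4 − 15.8) = 0
-45047 c = -42354
c = -42354/-45047 ≈ 0.9402 J/(g·K)

c ≈ 0.94 J/(g·K)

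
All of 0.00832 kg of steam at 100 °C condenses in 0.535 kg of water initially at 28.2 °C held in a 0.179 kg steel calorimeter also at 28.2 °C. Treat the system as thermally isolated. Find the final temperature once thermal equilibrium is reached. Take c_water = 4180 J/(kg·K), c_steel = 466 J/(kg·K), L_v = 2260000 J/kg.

Conservation of energy gives ΣQ = 0:
condense steam: −0.00832·2260000 = −18803
  condensate cools 100→T: 0.00832·4180·(T − 100) = 34.78(T − 100)
  original water: 2236.3(T − 28.2)
  cup: 83.41(T − 28.2)
2354.5 T = 18803 + 3477.8 + 65416 = 87697
T ≈ 37.25 °C — below 100 °C, confirming all the steam condensed.

T_f ≈ 37.2 °C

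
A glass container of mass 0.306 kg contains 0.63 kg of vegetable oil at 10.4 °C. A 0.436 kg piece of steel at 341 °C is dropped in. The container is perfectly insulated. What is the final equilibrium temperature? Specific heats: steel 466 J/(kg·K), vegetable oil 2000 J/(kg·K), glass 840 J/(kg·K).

T_f ≈ 49.4 °C

Net heat exchanged in the isolated system is zero:
0.436×466×(T − 341) + 0.63×2000×(T − 10.4) + 0.306×840×(T − 10.4) = 0
(203.18 + 1260 + 257.04) T = 203.18×341 + 1260×10.4 + 257.04×10.4
T = 85060 / 1720.2 = 49.4 °C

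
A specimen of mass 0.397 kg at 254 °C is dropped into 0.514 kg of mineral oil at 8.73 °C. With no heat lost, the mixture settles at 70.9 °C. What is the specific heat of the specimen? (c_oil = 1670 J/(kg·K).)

c ≈ 734 J/(kg·K)

Taking heat into each body as positive, Σ m c ΔT = 0:
0.397×c×(70.9 − 254) + 0.514×1670×(70.9 − 8.73) = 0
-72.69 c = -53365
c = -53365/-72.69 ≈ 734.1 J/(kg·K)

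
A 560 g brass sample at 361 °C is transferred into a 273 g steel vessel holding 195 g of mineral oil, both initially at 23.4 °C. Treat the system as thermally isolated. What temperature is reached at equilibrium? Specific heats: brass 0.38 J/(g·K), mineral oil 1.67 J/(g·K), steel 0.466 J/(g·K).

Let T be the final temperature. ΣQ_i = 0:
560*0.38*(T − 361) + 195*1.67*(T − 23.4) + 273*0.466*(T − 23.4) = 0
212.8(T − 361) + 325.65(T − 23.4) + 127.22(T − 23.4) = 0
(212.8 + 325.65 + 127.22) T = 212.8*361 + 325.65*23.4 + 127.22*23.4
T = 87418 / 665.67 = 131 °C

T_f ≈ 131.3 °C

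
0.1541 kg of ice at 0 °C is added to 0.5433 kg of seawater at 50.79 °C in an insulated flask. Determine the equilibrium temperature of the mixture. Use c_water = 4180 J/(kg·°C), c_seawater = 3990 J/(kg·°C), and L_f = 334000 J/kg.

T_f ≈ 20.9 °C

Energy conservation, ΣQ = 0:
latent heat to melt: 0.1541×334000 = 51469; meltwater 0→T: 0.1541×4180×T = 644.14 T; seawater: 2167.8(T − 50.79)
2811.9 T = 110101 − 51469 = 58631
T ≈ 20.85 °C. Since T > 0 °C, the all-ice-melts assumption holds.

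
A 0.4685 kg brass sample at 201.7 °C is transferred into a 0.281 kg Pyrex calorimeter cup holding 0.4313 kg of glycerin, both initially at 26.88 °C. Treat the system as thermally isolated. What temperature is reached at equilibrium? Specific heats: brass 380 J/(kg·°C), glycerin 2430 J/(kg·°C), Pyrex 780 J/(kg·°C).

Conservation of energy gives ΣQ = 0:
0.4685×380×(T − 201.7) + 0.4313×2430×(T − 26.88) + 0.281×780×(T − 26.88) = 0
(178.03 + 1048.1 + 219.18) T = 178.03×201.7 + 1048.1×26.88 + 219.18×26.88
T ≈ 48.41 °C

T_f ≈ 48.4 °C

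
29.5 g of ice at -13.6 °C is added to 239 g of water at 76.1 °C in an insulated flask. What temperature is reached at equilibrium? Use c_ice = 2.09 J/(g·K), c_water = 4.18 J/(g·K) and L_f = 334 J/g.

Setting the total heat transfer to zero:
warm ice to 0 °C: 29.5·2.09·(0 − (-13.6)) = 838.51; fusion: m_ice L_f = 29.5·334 = 9853; warm the meltwater: 123.31 T; water cools: 239·4.18·(T − 76.1) = 999.02(T − 76.1)
1122.3 T = 76025 − 10692 = 65334
T ≈ 58.21 °C — above 0 °C, consistent with complete melting.

T_f ≈ 58.2 °C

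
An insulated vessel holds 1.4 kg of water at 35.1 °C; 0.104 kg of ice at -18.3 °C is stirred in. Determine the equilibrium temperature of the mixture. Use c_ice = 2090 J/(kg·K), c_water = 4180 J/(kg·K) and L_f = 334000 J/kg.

Setting the total heat transfer to zero:
warm ice to 0 °C: 0.104×2090×(0 − (-18.3)) = 3977.7
  melt ice: 0.104×334000 = 34736
  meltwater 0→T: 0.104×4180×T = 434.72 T
  water: 5852(T − 35.1)
6286.7 T = 205405 − 38714 = 166692
T ≈ 26.51 °C — above 0 °C, consistent with complete melting.

T_f ≈ 26.5 °C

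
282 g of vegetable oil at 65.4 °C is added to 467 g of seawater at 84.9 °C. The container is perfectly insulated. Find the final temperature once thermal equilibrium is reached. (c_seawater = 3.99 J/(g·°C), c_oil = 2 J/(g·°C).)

T_f ≈ 80.4 °C

T_f = Σ m_i c_i T_i / Σ m_i c_i:
T_f = (1863.3×84.9 + 564×65.4) / (1863.3 + 564)
    = 195082 / 2427.3 ≈ 80.37 °C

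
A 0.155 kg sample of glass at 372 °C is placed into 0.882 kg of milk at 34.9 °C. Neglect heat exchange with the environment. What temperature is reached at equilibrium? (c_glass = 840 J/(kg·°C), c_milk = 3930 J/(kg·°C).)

T_f ≈ 47.1 °C

Heat gained plus heat lost sum to zero:
0.155×840×(T − 372) + 0.882×3930×(T − 34.9) = 0
130.2(T − 372) + 3466.3(T − 34.9) = 0
3596.5 T = 169407
T = 169407 / 3596.5 = 47.1 °C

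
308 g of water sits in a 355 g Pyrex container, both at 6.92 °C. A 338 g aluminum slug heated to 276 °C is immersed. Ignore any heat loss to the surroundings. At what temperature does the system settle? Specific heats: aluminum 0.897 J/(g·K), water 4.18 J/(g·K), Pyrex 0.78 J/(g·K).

T_f ≈ 50.6 °C

Net heat exchanged in the isolated system is zero:
338·0.897·(T − 276) + 308·4.18·(T − 6.92) + 355·0.78·(T − 6.92) = 0
(303.19 + 1287.4 + 276.9) T = 303.19·276 + 1287.4·6.92 + 276.9·6.92
T ≈ 50.60 °C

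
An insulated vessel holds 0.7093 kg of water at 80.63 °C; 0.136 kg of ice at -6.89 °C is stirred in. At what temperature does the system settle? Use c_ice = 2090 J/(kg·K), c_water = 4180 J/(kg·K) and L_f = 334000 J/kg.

T_f ≈ 54.2 °C

Energy balance with sensible and latent terms:
ice -6.89→0 °C: 0.136·2090·6.89 = 1958.4; latent heat to melt: 0.136·334000 = 45424; warm the meltwater: 568.48 T; water cools: 0.7093·4180·(T − 80.63) = 2964.9(T − 80.63)
3533.4 T = 239058 − 47382 = 191675
T ≈ 54.25 °C (positive, so assuming full melt was valid).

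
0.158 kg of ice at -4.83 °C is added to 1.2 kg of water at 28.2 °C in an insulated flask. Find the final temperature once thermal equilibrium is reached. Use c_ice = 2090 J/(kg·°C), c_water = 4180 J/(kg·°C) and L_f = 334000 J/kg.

T_f ≈ 15.3 °C

Energy conservation, ΣQ = 0:
ice -4.83→0 °C: 0.158×2090×4.83 = 1595; fusion: m_ice L_f = 0.158×334000 = 52772; warm the meltwater: 660.44 T; water cools: 1.2×4180×(T − 28.2) = 5016(T − 28.2)
5676.4 T = 141451 − 54367 = 87084
T ≈ 15.34 °C (positive, so assuming full melt was valid).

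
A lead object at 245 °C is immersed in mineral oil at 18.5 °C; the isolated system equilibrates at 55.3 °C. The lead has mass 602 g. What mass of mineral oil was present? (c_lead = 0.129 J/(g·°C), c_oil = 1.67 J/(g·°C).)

Heat lost by the lead = heat gained by the oil:
602×0.129×(245 − 55.3) = m×1.67×(55.3 − 18.5)
61.46 m = 14732  ⇒  m ≈ 239.7 g

m ≈ 240 g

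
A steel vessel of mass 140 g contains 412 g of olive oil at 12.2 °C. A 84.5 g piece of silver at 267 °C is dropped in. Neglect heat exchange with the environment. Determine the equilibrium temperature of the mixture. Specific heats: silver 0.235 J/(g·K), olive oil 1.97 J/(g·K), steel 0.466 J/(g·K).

T_f ≈ 17.8 °C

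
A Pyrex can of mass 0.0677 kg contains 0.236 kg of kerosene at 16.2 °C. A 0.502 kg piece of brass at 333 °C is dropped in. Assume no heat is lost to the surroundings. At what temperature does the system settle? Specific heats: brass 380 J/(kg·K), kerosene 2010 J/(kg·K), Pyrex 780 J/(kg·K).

T_f ≈ 100.4 °C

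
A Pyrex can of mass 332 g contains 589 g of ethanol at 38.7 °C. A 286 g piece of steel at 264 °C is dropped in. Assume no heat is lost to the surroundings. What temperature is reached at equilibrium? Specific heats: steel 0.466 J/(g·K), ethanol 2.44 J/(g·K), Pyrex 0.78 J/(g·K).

T_f = Σ m_i c_i T_i / Σ m_i c_i:
T_f = (133.28·264 + 1437.2·38.7 + 258.96·38.7) / (133.28 + 1437.2 + 258.96)
    = 100825 / 1829.4 ≈ 55.11 °C

T_f ≈ 55.1 °C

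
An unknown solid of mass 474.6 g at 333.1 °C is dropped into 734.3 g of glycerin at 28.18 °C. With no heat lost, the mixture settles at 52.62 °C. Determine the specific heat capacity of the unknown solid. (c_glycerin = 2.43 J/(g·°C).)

c ≈ 0.328 J/(g·°C)

Energy conservation, ΣQ = 0:
474.6×c×(52.62 − 333.1) + 734.3×2.43×(52.62 − 28.18) = 0
-133116 c = -43609
c = -43609/-133116 ≈ 0.3276 J/(g·°C)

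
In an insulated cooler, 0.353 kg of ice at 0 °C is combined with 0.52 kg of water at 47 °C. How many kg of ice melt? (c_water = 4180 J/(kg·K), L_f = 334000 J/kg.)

m_melted ≈ 0.306 kg

Water can give up m c ΔT = 0.52·4180·47 = 102159 J before reaching 0 °C.
To melt every bit of ice: 0.353·334000 = 117902 J.
That's not enough to melt it all — equilibrium is at 0 °C with ice remaining.
Mass melted = 102159/334000 ≈ 0.3059 kg.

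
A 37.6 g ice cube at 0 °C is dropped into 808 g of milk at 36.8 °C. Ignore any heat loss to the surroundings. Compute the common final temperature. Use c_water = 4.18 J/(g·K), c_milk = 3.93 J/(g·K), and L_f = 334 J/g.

T_f ≈ 31.3 °C

Sum of m c ΔT and latent-heat terms is zero:
fusion: m_ice L_f = 37.6×334 = 12558
  meltwater 0→T: 37.6×4.18×T = 157.17 T
  milk: 3175.4(T − 36.8)
3332.6 T = 116856 − 12558 = 104298
T ≈ 31.30 °C (positive, so assuming full melt was valid).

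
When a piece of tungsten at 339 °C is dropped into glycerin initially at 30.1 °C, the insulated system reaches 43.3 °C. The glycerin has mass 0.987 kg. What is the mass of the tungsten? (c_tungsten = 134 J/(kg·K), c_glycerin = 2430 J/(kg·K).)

m ≈ 0.799 kg

Let T be the final temperature. ΣQ_i = 0:
m×134×(43.3 − 339) + 0.987×2430×(43.3 − 30.1) = 0
-39624 m = -31659
m = -31659/-39624 ≈ 0.799 kg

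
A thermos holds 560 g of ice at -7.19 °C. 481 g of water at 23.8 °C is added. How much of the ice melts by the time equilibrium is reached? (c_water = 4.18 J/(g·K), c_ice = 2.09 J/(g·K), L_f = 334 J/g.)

Water can give up m c ΔT = 481·4.18·23.8 = 47852 J before reaching 0 °C.
Warming the ice to 0 °C takes 560·2.09·7.19 = 8415.2 J, leaving 39437 J for melting.
Fully melting the ice requires m_ice L_f = 560·334 = 187040 J.
Since 39437 < 187040 J, not all the ice melts; equilibrium is at 0 °C.
m_melt = 39437 / L_f = 118.1 g.

m_melted ≈ 118 g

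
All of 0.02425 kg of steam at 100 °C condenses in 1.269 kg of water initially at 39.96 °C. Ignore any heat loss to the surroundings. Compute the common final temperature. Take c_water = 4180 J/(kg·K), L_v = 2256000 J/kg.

T_f ≈ 51.2 °C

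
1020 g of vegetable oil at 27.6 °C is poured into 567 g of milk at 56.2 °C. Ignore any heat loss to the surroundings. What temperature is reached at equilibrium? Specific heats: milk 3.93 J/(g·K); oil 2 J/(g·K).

T_f ≈ 42.5 °C

T_f is the heat-capacity-weighted average of the initial temperatures:
T_f = (2228.3*56.2 + 2040*27.6) / (2228.3 + 2040)
    = 181535 / 4268.3 ≈ 42.53 °C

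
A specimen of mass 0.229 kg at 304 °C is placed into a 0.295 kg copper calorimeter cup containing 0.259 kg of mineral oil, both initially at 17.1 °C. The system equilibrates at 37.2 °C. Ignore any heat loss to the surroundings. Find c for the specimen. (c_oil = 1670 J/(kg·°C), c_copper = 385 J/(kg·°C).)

Heat gained plus heat lost sum to zero:
0.229·c·(37.2 − 304) + 0.259·1670·(37.2 − 17.1) + 0.295·385·(37.2 − 17.1) = 0
-61.1 c = -10977
c = -10977/-61.1 ≈ 179.7 J/(kg·°C)

c ≈ 180 J/(kg·°C)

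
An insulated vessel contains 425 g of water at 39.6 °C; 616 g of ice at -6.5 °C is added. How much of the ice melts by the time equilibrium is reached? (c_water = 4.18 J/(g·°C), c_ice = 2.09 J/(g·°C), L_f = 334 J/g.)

m_melted ≈ 186 g

Water can give up m c ΔT = 425·4.18·39.6 = 70349 J before reaching 0 °C.
Warming the ice to 0 °C takes 616·2.09·6.5 = 8368.4 J, leaving 61981 J for melting.
To melt every bit of ice: 616·334 = 205744 J.
That's not enough to melt it all — equilibrium is at 0 °C with ice remaining.
m_melt = 61981 / L_f = 185.6 g.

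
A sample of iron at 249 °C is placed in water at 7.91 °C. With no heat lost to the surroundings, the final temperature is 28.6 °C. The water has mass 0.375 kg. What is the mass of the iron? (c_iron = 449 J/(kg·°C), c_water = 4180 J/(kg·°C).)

m ≈ 0.328 kg

Taking heat into each body as positive, Σ m c ΔT = 0:
m·449·(28.6 − 249) + 0.375·4180·(28.6 − 7.91) = 0
-98960 m = -32432
m = -32432/-98960 ≈ 0.3277 kg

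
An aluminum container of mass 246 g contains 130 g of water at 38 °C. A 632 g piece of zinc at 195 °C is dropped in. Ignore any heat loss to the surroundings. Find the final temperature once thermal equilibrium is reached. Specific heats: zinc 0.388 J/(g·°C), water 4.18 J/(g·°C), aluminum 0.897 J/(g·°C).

Conservation of energy gives ΣQ = 0:
632×0.388×(T − 195) + 130×4.18×(T − 38) + 246×0.897×(T − 38) = 0
245.22(T − 195) + 543.4(T − 38) + 220.66(T − 38) = 0
(245.22 + 543.4 + 220.66) T = 245.22×195 + 543.4×38 + 220.66×38
T = 76851 / 1009.3 = 76.1 °C

T_f ≈ 76.1 °C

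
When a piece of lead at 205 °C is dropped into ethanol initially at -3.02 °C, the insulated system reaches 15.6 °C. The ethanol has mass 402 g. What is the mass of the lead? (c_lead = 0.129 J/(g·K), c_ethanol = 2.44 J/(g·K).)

m ≈ 748 g

Conservation of energy gives ΣQ = 0:
m·0.129·(15.6 − 205) + 402·2.44·(15.6 − (-3.02)) = 0
-24.43 m = -18264
m = -18264/-24.43 ≈ 747.5 g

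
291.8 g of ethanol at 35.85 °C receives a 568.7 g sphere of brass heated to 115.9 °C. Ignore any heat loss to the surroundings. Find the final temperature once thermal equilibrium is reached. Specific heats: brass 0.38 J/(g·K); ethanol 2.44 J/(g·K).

Taking heat into each body as positive, Σ m c ΔT = 0:
568.7·0.38·(T − 115.9) + 291.8·2.44·(T − 35.85) = 0
(216.11 + 711.99) T = 216.11·115.9 + 711.99·35.85
T = 50572 / 928.1 = 54.5 °C

T_f ≈ 54.5 °C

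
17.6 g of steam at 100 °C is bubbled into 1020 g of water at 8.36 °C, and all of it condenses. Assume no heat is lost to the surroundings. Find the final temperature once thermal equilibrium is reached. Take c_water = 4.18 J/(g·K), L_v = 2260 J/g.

Energy conservation, ΣQ = 0:
condense steam: −17.6×2260 = −39776; condensed water 100 °C→T: 73.57(T − 100); water warms: 1020×4.18×(T − 8.36) = 4263.6(T − 8.36)
4337.2 T = 39776 + 7356.8 + 35644 = 82776
T ≈ 19.09 °C, under the boiling point, so the assumption holds.

T_f ≈ 19.1 °C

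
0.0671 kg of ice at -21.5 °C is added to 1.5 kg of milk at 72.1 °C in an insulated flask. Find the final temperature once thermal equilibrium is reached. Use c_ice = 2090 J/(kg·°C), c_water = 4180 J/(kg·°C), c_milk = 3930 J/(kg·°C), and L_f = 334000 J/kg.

T_f ≈ 64.7 °C

Let T be the final temperature. ΣQ_i = 0:
warm ice to 0 °C: 0.0671·2090·(0 − (-21.5)) = 3015.1
  latent heat to melt: 0.0671·334000 = 22411
  warm the meltwater: 280.48 T
  milk cools: 1.5·3930·(T − 72.1) = 5895(T − 72.1)
6175.5 T = 425029 − 25427 = 399603
T ≈ 64.71 °C (positive, so assuming full melt was valid).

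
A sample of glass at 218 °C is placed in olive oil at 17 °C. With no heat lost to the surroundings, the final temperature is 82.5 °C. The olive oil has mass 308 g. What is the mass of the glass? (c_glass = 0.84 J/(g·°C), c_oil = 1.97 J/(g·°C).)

Net heat exchanged in the isolated system is zero:
m×0.84×(82.5 − 218) + 308×1.97×(82.5 − 17) = 0
-113.82 m = -39743
m = -39743/-113.82 ≈ 349.2 g

m ≈ 349 g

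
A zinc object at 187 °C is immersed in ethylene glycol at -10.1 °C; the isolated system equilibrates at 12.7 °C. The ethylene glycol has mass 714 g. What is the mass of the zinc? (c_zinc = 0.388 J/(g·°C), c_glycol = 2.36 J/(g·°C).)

m ≈ 568 g

Heat lost by the zinc = heat gained by the glycol:
m·0.388·(187 − 12.7) = 714·2.36·(12.7 − (-10.1))
67.63 m = 38419  ⇒  m ≈ 568.1 g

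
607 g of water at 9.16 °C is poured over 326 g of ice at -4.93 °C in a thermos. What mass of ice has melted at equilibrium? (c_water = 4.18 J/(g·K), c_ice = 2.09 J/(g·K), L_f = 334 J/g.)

m_melted ≈ 59.5 g

Water can give up m c ΔT = 607×4.18×9.16 = 23241 J before reaching 0 °C.
Of that, 326×2.09×4.93 = 3359 J goes to bring the ice to 0 °C, leaving 19882 J.
Melting all 326 g of ice would need 326×334 = 108884 J.
That's not enough to melt it all — equilibrium is at 0 °C with ice remaining.
m_melt = 19882 / L_f = 59.53 g.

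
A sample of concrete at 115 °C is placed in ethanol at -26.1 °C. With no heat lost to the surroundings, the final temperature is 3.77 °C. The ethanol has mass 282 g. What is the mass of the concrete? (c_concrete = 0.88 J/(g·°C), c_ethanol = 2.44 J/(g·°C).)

Energy conservation, ΣQ = 0:
m·0.88·(3.77 − 115) + 282·2.44·(3.77 − (-26.1)) = 0
-97.88 m = -20553
m = -20553/-97.88 ≈ 210 g

m ≈ 210 g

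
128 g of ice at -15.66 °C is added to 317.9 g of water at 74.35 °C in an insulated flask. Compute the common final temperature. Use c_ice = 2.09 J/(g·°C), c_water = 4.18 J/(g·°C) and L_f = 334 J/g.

Energy balance with sensible and latent terms:
ice -15.66→0 °C: 128·2.09·15.66 = 4189.4
  melt ice: 128·334 = 42752
  meltwater 0→T: 128·4.18·T = 535.04 T
  water: 1328.8(T − 74.35)
1863.9 T = 98798 − 46941 = 51857
T ≈ 27.82 °C — above 0 °C, consistent with complete melting.

T_f ≈ 27.8 °C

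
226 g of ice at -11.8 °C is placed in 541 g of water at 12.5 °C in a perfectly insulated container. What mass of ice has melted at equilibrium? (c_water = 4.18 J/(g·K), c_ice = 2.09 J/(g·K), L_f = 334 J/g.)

Heat available from the water dropping to 0 °C: 541·4.18·12.5 = 28267 J.
Of that, 226·2.09·11.8 = 5573.6 J goes to bring the ice to 0 °C, leaving 22694 J.
Fully melting the ice requires m_ice L_f = 226·334 = 75484 J.
Since 22694 < 75484 J, not all the ice melts; equilibrium is at 0 °C.
m_melted·334 = 22694  ⇒  m_melted ≈ 67.95 g.

m_melted ≈ 67.9 g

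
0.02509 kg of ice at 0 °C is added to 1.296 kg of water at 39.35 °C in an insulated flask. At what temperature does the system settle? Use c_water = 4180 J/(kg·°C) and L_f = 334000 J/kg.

T_f ≈ 37.1 °C

Let T be the final temperature. ΣQ_i = 0:
melt ice: 0.02509×334000 = 8380.1; warm the meltwater: 104.88 T; water: 5417.3(T − 39.35)
5522.2 T = 213170 − 8380.1 = 204790
T ≈ 37.09 °C. Since T > 0 °C, the all-ice-melts assumption holds.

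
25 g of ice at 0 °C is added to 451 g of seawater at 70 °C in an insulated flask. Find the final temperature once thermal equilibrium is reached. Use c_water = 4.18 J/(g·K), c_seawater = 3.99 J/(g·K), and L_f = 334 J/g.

T_f ≈ 61.8 °C

Energy balance with sensible and latent terms:
fusion: m_ice L_f = 25·334 = 8350
  meltwater 0→T: 25·4.18·T = 104.5 T
  seawater: 1799.5(T − 70)
1904 T = 125964 − 8350 = 117614
T ≈ 61.77 °C (positive, so assuming full melt was valid).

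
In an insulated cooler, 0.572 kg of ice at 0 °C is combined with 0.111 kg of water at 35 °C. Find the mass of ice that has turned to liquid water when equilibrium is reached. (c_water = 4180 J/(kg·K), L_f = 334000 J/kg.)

m_melted ≈ 0.0486 kg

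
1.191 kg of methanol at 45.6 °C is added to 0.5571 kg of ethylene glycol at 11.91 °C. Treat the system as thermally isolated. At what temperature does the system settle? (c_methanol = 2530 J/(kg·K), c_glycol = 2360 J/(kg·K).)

T_f ≈ 35.4 °C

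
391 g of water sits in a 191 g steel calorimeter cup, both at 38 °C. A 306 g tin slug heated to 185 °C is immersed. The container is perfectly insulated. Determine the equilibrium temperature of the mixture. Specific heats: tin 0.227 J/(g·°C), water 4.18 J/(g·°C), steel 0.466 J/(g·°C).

T_f = Σ m_i c_i T_i / Σ m_i c_i:
T_f = (69.46*185 + 1634.4*38 + 89.01*38) / (69.46 + 1634.4 + 89.01)
    = 78339 / 1792.8 ≈ 43.70 °C

T_f ≈ 43.7 °C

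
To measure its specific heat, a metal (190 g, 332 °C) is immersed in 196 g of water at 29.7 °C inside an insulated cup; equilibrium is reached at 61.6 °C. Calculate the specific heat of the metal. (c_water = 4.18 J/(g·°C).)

c ≈ 0.509 J/(g·°C)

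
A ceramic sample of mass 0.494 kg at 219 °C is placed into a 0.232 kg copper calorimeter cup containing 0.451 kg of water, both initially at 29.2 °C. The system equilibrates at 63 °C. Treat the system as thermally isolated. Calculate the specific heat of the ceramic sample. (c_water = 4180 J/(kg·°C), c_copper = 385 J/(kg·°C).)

c ≈ 866 J/(kg·°C)

Heat gained plus heat lost sum to zero:
0.494·c·(63 − 219) + 0.451·4180·(63 − 29.2) + 0.232·385·(63 − 29.2) = 0
-77.06 c = -66738
c = -66738/-77.06 ≈ 866 J/(kg·°C)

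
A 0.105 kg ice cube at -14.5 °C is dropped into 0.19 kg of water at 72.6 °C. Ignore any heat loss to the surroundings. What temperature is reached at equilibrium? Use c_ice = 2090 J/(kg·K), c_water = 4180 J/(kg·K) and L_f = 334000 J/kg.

Taking heat into each body as positive, Σ m c ΔT = 0:
warm ice to 0 °C: 0.105·2090·(0 − (-14.5)) = 3182
  melt ice: 0.105·334000 = 35070
  warm the meltwater: 438.9 T
  water cools: 0.19·4180·(T − 72.6) = 794.2(T − 72.6)
1233.1 T = 57659 − 38252 = 19407
T ≈ 15.74 °C (positive, so assuming full melt was valid).

T_f ≈ 15.7 °C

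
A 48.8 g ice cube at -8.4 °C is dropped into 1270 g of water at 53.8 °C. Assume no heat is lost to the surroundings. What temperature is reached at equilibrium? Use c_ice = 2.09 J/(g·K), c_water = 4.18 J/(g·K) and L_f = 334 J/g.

T_f ≈ 48.7 °C

Sum of m c ΔT and latent-heat terms is zero:
ice -8.4→0 °C: 48.8·2.09·8.4 = 856.73
  melt ice: 48.8·334 = 16299
  warm the meltwater: 203.98 T
  water: 5308.6(T − 53.8)
5512.6 T = 285603 − 17156 = 268447
T ≈ 48.70 °C. Since T > 0 °C, the all-ice-melts assumption holds.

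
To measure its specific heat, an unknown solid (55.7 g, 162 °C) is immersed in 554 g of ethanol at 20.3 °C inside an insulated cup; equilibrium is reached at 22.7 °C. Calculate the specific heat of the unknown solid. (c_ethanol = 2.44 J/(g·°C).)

c ≈ 0.418 J/(g·°C)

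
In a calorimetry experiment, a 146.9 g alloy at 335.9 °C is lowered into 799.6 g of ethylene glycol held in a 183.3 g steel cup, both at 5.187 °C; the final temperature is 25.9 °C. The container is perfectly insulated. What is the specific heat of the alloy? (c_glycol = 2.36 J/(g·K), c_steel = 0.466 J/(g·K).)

c ≈ 0.897 J/(g·K)

Setting the total heat transfer to zero:
146.9·c·(25.9 − 335.9) + 799.6·2.36·(25.9 − 5.187) + 183.3·0.466·(25.9 − 5.187) = 0
-45539 c = -40856
c = -40856/-45539 ≈ 0.8972 J/(g·K)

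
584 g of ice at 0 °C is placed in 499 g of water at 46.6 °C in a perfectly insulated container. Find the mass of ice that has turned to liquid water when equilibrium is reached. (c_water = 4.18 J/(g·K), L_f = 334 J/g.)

m_melted ≈ 291 g

Heat available from the water dropping to 0 °C: 499×4.18×46.6 = 97199 J.
To melt every bit of ice: 584×334 = 195056 J.
Since 97199 < 195056 J, not all the ice melts; equilibrium is at 0 °C.
m_melted×334 = 97199  ⇒  m_melted ≈ 291 g.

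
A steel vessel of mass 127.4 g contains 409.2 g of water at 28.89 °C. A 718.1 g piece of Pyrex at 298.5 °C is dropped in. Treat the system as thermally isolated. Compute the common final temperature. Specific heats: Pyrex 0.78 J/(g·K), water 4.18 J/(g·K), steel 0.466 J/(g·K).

Net heat exchanged in the isolated system is zero:
718.1×0.78×(T − 298.5) + 409.2×4.18×(T − 28.89) + 127.4×0.466×(T − 28.89) = 0
560.12(T − 298.5) + 1710.5(T − 28.89) + 59.37(T − 28.89) = 0
2329.9 T = 218325
T ≈ 93.70 °C

T_f ≈ 93.7 °C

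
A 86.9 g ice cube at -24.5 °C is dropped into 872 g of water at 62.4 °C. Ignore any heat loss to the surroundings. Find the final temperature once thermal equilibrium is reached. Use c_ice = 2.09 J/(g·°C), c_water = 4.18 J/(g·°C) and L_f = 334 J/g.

Sum of m c ΔT and latent-heat terms is zero:
ice -24.5→0 °C: 86.9·2.09·24.5 = 4449.7
  fusion: m_ice L_f = 86.9·334 = 29025
  meltwater 0→T: 86.9·4.18·T = 363.24 T
  water cools: 872·4.18·(T − 62.4) = 3645(T − 62.4)
4008.2 T = 227446 − 33474 = 193971
T ≈ 48.39 °C (positive, so assuming full melt was valid).

T_f ≈ 48.4 °C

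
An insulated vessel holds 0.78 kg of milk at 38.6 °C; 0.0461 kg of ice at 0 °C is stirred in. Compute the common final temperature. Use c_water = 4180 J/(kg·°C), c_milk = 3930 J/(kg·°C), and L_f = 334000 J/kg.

T_f ≈ 31.6 °C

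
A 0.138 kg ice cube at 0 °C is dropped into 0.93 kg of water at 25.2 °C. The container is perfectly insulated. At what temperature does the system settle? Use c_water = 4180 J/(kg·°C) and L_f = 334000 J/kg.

T_f ≈ 11.6 °C

Conservation of energy gives ΣQ = 0:
latent heat to melt: 0.138·334000 = 46092
  warm the meltwater: 576.84 T
  water cools: 0.93·4180·(T − 25.2) = 3887.4(T − 25.2)
4464.2 T = 97962 − 46092 = 51870
T ≈ 11.62 °C — above 0 °C, consistent with complete melting.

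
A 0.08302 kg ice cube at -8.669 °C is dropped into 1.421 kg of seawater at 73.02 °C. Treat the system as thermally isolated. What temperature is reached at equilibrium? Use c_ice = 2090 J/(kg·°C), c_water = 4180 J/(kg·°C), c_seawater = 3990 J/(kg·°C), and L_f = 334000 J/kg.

Energy balance with sensible and latent terms:
ice -8.669→0 °C: 0.08302·2090·8.669 = 1504.2; fusion: m_ice L_f = 0.08302·334000 = 27729; warm the meltwater: 347.02 T; seawater cools: 1.421·3990·(T − 73.02) = 5669.8(T − 73.02)
6016.8 T = 414008 − 29233 = 384775
T ≈ 63.95 °C — above 0 °C, consistent with complete melting.

T_f ≈ 63.9 °C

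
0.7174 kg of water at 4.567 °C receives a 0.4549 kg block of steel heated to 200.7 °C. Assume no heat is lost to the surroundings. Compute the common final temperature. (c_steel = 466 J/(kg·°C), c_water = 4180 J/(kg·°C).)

T_f ≈ 17.5 °C

T_f is the heat-capacity-weighted average of the initial temperatures:
T_f = (211.98×200.7 + 2998.7×4.567) / (211.98 + 2998.7)
    = 56240 / 3210.7 ≈ 17.52 °C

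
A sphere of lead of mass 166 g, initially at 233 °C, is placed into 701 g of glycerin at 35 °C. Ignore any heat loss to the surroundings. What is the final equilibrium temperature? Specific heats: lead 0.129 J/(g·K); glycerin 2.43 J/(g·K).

T_f is the heat-capacity-weighted average of the initial temperatures:
T_f = (21.41*233 + 1703.4*35) / (21.41 + 1703.4)
    = 64610 / 1724.8 ≈ 37.46 °C

T_f ≈ 37.5 °C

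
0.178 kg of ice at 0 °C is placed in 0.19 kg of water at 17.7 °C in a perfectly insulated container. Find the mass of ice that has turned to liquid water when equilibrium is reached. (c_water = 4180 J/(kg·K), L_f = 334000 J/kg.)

m_melted ≈ 0.0421 kg

Water can give up m c ΔT = 0.19×4180×17.7 = 14057 J before reaching 0 °C.
Fully melting the ice requires m_ice L_f = 0.178×334000 = 59452 J.
That's not enough to melt it all — equilibrium is at 0 °C with ice remaining.
Mass melted = 14057/334000 ≈ 0.04209 kg.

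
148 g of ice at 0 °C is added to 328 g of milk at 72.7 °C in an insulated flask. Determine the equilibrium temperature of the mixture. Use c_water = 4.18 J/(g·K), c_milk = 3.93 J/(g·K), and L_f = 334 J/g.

T_f ≈ 23.2 °C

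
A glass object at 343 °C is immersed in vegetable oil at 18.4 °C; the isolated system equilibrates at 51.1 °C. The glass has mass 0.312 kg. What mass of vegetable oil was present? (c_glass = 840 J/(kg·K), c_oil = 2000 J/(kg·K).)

Heat lost by the glass = heat gained by the oil:
0.312×840×(343 − 51.1) = m×2000×(51.1 − 18.4)
65400 m = 76501  ⇒  m ≈ 1.17 kg

m ≈ 1.17 kg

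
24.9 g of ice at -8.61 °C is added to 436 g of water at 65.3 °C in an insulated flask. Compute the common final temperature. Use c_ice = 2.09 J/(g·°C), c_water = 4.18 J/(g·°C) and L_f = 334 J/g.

Heat gained plus heat lost sum to zero:
warm ice to 0 °C: 24.9·2.09·(0 − (-8.61)) = 448.07
  fusion: m_ice L_f = 24.9·334 = 8316.6
  warm the meltwater: 104.08 T
  water: 1822.5(T − 65.3)
1926.6 T = 119008 − 8764.7 = 110243
T ≈ 57.22 °C — above 0 °C, consistent with complete melting.

T_f ≈ 57.2 °C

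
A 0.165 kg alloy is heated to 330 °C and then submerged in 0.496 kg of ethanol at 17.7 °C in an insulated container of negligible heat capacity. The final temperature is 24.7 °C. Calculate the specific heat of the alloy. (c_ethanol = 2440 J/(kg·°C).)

c ≈ 168 J/(kg·°C)

Heat lost by the alloy = heat gained by the ethanol:
0.165×c×(330 − 24.7) = 0.496×2440×(24.7 − 17.7)
50.37 c = 8471.7  ⇒  c ≈ 168.2 J/(kg·°C)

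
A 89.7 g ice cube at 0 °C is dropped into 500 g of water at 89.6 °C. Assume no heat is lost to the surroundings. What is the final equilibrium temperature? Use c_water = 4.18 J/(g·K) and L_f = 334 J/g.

T_f ≈ 63.8 °C

Conservation of energy gives ΣQ = 0:
fusion: m_ice L_f = 89.7×334 = 29960; meltwater 0→T: 89.7×4.18×T = 374.95 T; water: 2090(T − 89.6)
2464.9 T = 187264 − 29960 = 157304
T ≈ 63.82 °C (positive, so assuming full melt was valid).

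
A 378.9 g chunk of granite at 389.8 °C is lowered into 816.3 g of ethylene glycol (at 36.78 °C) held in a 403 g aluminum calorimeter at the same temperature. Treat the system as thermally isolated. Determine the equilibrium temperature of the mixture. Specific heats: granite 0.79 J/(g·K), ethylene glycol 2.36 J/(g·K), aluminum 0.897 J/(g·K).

T_f = Σ m_i c_i T_i / Σ m_i c_i:
T_f = (299.33*389.8 + 1926.5*36.78 + 361.49*36.78) / (299.33 + 1926.5 + 361.49)
    = 200830 / 2587.3 ≈ 77.62 °C

T_f ≈ 77.6 °C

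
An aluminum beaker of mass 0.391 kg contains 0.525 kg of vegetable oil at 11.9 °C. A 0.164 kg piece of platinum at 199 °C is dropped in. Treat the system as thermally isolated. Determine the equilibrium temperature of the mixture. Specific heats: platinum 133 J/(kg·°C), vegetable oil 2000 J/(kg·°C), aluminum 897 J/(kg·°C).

T_f ≈ 14.8 °C

Taking heat into each body as positive, Σ m c ΔT = 0:
0.164·133·(T − 199) + 0.525·2000·(T − 11.9) + 0.391·897·(T − 11.9) = 0
1422.5 T = 21009
T ≈ 14.77 °C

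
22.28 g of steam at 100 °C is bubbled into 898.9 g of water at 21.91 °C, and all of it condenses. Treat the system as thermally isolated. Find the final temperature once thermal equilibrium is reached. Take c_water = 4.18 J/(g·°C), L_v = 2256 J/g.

Conservation of energy gives ΣQ = 0:
steam→water at 100 °C releases m L_v = 22.28·2256 = 50264
  condensate cools 100→T: 22.28·4.18·(T − 100) = 93.13(T − 100)
  original water: 3757.4(T − 21.91)
3850.5 T = 50264 + 9313 + 82325 = 141901
T ≈ 36.85 °C, under the boiling point, so the assumption holds.

T_f ≈ 36.9 °C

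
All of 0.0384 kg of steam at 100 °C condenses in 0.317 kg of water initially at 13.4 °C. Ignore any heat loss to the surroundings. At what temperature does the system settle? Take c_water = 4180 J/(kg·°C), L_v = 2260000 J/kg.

Net heat exchanged in the isolated system is zero:
condense steam: −0.0384·2260000 = −86784; condensate cools 100→T: 0.0384·4180·(T − 100) = 160.51(T − 100); water warms: 0.317·4180·(T − 13.4) = 1325.1(T − 13.4)
1485.6 T = 86784 + 16051 + 17756 = 120591
T ≈ 81.17 °C — below 100 °C, confirming all the steam condensed.

T_f ≈ 81.2 °C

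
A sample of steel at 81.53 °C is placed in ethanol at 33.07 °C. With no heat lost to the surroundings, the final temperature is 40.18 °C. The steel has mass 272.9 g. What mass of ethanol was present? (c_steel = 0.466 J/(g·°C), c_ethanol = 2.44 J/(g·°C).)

m ≈ 303 g

Conservation of energy gives ΣQ = 0:
272.9×0.466×(40.18 − 81.53) + m×2.44×(40.18 − 33.07) = 0
17.35 m = 5258.5
m = 5258.5/17.35 ≈ 303.1 g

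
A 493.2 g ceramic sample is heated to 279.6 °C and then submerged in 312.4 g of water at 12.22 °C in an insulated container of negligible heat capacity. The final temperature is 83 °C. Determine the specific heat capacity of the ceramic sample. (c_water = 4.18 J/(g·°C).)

Let T be the final temperature. ΣQ_i = 0:
493.2×c×(83 − 279.6) + 312.4×4.18×(83 − 12.22) = 0
-96963 c = -92427
c = -92427/-96963 ≈ 0.9532 J/(g·°C)

c ≈ 0.953 J/(g·°C)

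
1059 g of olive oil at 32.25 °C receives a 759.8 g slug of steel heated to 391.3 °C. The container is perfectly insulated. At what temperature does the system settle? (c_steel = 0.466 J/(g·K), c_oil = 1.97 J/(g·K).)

T_f ≈ 84.3 °C

T_f = Σ m_i c_i T_i / Σ m_i c_i:
T_f = (354.07×391.3 + 2086.2×32.25) / (354.07 + 2086.2)
    = 205827 / 2440.3 ≈ 84.35 °C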